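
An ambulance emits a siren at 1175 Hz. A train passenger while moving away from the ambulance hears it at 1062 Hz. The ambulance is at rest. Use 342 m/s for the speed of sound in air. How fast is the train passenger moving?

33 m/s

f' = f · (v − v_o)/v ⇒ v_o = v · |f'/f − 1|.
v_o = 342 × |1062/1175 − 1| = 342 × 0.09617 ≈ 33 m/s.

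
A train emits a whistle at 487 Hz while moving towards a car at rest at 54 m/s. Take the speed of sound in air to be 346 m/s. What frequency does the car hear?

Moving source, stationary observer: f' = f · v/(v − v_s) since the source is approaching.
f' = 487 × 346/(346 − 54) = 487 × 346/292 ≈ 577 Hz.

577 Hz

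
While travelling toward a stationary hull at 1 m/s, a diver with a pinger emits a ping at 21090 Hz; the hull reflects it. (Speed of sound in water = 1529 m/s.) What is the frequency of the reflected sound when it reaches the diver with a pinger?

The hull receives the sound from a moving source: f₁ = f₀ · v/(v − v_e) = 21090 × 1529/1528 ≈ 21104 Hz.
On the return leg the diver with a pinger is a moving observer: f₂ = f₁ · (v + v_e)/v = 21104 × 1530/1529 ≈ 21118 Hz.
Equivalently f₂ = f₀ · (v + v_e)/(v − v_e).

21118 Hz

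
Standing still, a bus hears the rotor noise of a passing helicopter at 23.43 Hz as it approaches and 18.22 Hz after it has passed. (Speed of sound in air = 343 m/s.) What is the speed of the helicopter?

43 m/s

f₁/f₂ = (v + v_s)/(v − v_s), so v_s = v · (f₁ − f₂)/(f₁ + f₂).
v_s = 343 × (23.43 − 18.22)/(23.43 + 18.22) = 343 × 5.21/41.65 ≈ 43 m/s.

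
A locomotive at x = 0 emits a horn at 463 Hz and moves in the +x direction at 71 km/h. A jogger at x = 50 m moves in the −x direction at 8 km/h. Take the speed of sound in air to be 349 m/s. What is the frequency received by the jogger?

71 km/h = 19.72 m/s; 8 km/h = 2.222 m/s.
The observer lies on the +x side, so the source is heading toward the observer and the observer is heading toward the source.
Both move, so f' = f · (v + v_o)/(v − v_s).
f' = 463 × (349 + 2.222)/(349 − 19.72) = 463 × 351.22/329.28 ≈ 494 Hz.

494 Hz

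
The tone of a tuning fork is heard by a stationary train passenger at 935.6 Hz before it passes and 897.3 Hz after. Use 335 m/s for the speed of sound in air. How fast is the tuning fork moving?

7.0 m/s

f₁/f₂ = (v + v_s)/(v − v_s), so v_s = v · (f₁ − f₂)/(f₁ + f₂).
v_s = 335 × (935.6 − 897.3)/(935.6 + 897.3) = 335 × 38.3/1832.9 ≈ 7.0 m/s.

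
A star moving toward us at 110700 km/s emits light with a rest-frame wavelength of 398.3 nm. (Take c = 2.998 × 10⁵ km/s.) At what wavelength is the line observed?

270.3 nm

β = v/c = 110700/299800 = 0.3692.
Relativistic Doppler for wavelength: λ' = λ₀ · √((1 − β)/(1 + β)).
λ' = 398.3 × √(0.6308/1.3692) = 398.3 × 0.67872 ≈ 270.3 nm.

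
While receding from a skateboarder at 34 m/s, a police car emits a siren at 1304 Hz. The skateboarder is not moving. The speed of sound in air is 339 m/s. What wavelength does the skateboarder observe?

28.6 cm

Only the source moves, away from the listener, so f' = f · v/(v + v_s).
f' = 1304 × 339/(339 + 34) ≈ 1185 Hz.
λ' = v/f' = 339/1185.14 ≈ 28.6 cm.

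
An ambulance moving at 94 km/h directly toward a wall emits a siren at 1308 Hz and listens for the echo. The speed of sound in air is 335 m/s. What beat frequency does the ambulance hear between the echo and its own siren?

94 km/h = 26.11 m/s.
The wall receives the sound from a moving source: f₁ = f₀ · v/(v − v_e) = 1308 × 335/308.89 ≈ 1419 Hz.
On the return leg the ambulance is a moving observer: f₂ = f₁ · (v + v_e)/v = 1419 × 361.11/335 ≈ 1529 Hz.
Equivalently f₂ = f₀ · (v + v_e)/(v − v_e).
Beat against the emitted tone: |f₂ − f₀| = 2v_e·f₀/(v − v_e) = 2 × 26.11 × 1308/308.89 ≈ 221 Hz.

221 Hz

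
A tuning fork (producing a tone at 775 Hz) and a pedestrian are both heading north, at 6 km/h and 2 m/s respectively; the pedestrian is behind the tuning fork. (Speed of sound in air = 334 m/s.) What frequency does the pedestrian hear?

6 km/h = 1.667 m/s.
The pedestrian is behind, so the tuning fork is moving away from it while the pedestrian is moving toward the tuning fork.
With source receding and observer approaching, f' = f · (v + v_o)/(v + v_s).
f' = 775 × (334 + 2)/(334 + 1.667) = 775 × 336/335.67 ≈ 776 Hz.

776 Hz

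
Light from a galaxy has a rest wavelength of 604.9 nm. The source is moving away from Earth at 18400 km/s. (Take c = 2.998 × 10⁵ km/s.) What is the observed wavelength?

β = v/c = 18400/299800 = 0.0614.
Relativistic Doppler for wavelength: λ' = λ₀ · √((1 + β)/(1 − β)).
λ' = 604.9 × √(1.0614/0.9386) = 604.9 × 1.06338 ≈ 643.2 nm.

643.2 nm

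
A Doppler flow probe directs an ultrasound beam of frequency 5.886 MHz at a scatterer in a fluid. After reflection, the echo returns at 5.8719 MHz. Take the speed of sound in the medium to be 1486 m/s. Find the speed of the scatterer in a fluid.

Double Doppler shift off a moving reflector: f₂ = f₀ · (v + u)/(v − u) (u > 0 toward emitter).
Rearranging, u = v · (f₂ − f₀)/(f₂ + f₀) = 1486 × -0.0141/11.7579 ≈ -1.78 m/s.
So the scatterer in a fluid is moving at 1.78 m/s away from the emitter.

1.78 m/s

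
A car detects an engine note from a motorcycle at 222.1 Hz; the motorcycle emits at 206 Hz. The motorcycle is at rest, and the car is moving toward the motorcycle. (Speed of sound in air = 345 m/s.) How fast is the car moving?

f' = f · (v + v_o)/v ⇒ v_o = v · |f'/f − 1|.
v_o = 345 × |222.1/206 − 1| = 345 × 0.07816 ≈ 27 m/s.

27 m/s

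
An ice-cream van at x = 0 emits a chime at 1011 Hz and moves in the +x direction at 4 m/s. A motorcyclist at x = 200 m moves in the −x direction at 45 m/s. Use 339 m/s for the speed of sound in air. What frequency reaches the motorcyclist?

The observer lies on the +x side, so the source is heading toward the observer and the observer is heading toward the source.
Both move, so f' = f · (v + v_o)/(v − v_s).
f' = 1011 × (339 + 45)/(339 − 4) = 1011 × 384/335 ≈ 1159 Hz.

1159 Hz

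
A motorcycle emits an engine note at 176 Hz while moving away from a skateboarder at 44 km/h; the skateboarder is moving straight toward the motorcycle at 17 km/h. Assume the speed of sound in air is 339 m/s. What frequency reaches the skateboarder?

172 Hz

44 km/h = 12.22 m/s; 17 km/h = 4.722 m/s.
With source receding and observer approaching, f' = f · (v + v_o)/(v + v_s).
f' = 176 × (339 + 4.722)/(339 + 12.22) = 176 × 343.72/351.22 ≈ 172 Hz.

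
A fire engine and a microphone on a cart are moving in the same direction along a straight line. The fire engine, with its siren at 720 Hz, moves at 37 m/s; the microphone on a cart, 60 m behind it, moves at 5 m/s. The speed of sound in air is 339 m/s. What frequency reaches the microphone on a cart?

659 Hz

The microphone on a cart is behind, so the fire engine is moving away from it while the microphone on a cart is moving toward the fire engine.
General Doppler shift: f' = f · (v + v_o)/(v + v_s).
f' = 720 × (339 + 5)/(339 + 37) = 720 × 344/376 ≈ 659 Hz.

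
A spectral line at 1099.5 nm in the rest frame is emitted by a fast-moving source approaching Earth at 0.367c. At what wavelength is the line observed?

748.2 nm

Relativistic Doppler for wavelength: λ' = λ₀ · √((1 − β)/(1 + β)).
λ' = 1099.5 × √(0.6330/1.3670) = 1099.5 × 0.68048 ≈ 748.2 nm.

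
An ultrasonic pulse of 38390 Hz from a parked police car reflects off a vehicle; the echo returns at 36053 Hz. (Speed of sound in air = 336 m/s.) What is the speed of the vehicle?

Double Doppler shift off a moving reflector: f₂ = f₀ · (v + u)/(v − u) (u > 0 toward emitter).
Rearranging, u = v · (f₂ − f₀)/(f₂ + f₀) = 336 × -2337/74443 ≈ -10.5 m/s.
So the vehicle is moving at 10.5 m/s away from the emitter.

10.5 m/s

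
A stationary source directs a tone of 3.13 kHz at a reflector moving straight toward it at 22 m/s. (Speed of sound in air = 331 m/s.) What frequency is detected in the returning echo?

3.58 kHz

The reflector first receives the wave as a moving observer: f₁ = f₀ · (v + u)/v = 3.13 × (331 + 22)/331 ≈ 3.34 kHz.
The reflection then acts as a moving source: f₂ = f₁ · v/(v − u) ≈ 3.58 kHz.
Equivalently f₂ = f₀ · (v + u)/(v − u).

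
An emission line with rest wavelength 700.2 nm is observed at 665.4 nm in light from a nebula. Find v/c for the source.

0.051c

λ'/λ₀ = 0.9503 < 1 (blueshift), so the source is approaching.
λ'/λ₀ = √((1 − β)/(1 + β)) for an approaching source ⇒ β = (1 − r²)/(1 + r²) with r = λ'/λ₀.
β = (1 − 0.9031)/(1 + 0.9031) ≈ 0.051.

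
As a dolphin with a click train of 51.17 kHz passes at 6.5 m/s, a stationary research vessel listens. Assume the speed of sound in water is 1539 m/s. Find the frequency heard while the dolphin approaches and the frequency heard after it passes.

51.4 kHz approaching; 51.0 kHz receding

Approaching: f₁ = f · v/(v − v_s) = 51.17 × 1539/1532.5 ≈ 51.4 kHz.
Receding: f₂ = f · v/(v + v_s) = 51.17 × 1539/1545.5 ≈ 51.0 kHz.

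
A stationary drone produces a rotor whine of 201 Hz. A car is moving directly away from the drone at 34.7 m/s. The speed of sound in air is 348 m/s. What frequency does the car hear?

Moving observer, stationary source: f' = f · (v − v_o)/v.
f' = 201 × (348 − 34.7)/348 = 201 × 313.3/348 ≈ 181 Hz.

181 Hz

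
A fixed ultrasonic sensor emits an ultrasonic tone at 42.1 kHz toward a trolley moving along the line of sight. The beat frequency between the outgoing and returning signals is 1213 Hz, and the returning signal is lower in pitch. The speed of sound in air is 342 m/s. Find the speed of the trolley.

5.0 m/s

Double Doppler shift off a moving reflector: f₂ = f₀ · (v + u)/(v − u) (u > 0 toward emitter).
Returning signal is lower, so f₂ = f₀ − Δf = 42100 − 1213 = 40887 Hz.
Rearranging, u = v · (f₂ − f₀)/(f₂ + f₀) = 342 × -1213/82987 ≈ -5.0 m/s.
So the trolley is moving at 5.0 m/s away from the emitter.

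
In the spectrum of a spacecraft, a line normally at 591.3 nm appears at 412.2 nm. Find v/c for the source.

λ'/λ₀ = 0.6971 < 1 (blueshift), so the source is approaching.
λ'/λ₀ = √((1 − β)/(1 + β)) for an approaching source ⇒ β = (1 − r²)/(1 + r²) with r = λ'/λ₀.
β = (1 − 0.4860)/(1 + 0.4860) ≈ 0.346.

0.346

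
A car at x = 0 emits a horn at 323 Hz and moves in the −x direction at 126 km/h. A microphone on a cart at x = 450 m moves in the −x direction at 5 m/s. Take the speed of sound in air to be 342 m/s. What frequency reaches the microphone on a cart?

297 Hz

126 km/h = 35 m/s.
The observer lies on the +x side, so the source is heading away from the observer and the observer is heading toward the source.
With source receding and observer approaching, f' = f · (v + v_o)/(v + v_s).
f' = 323 × (342 + 5)/(342 + 35) = 323 × 347/377 ≈ 297 Hz.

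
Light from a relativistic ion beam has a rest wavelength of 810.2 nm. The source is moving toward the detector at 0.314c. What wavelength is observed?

585.4 nm

Relativistic Doppler for wavelength: λ' = λ₀ · √((1 − β)/(1 + β)).
λ' = 810.2 × √(0.6860/1.3140) = 810.2 × 0.72254 ≈ 585.4 nm.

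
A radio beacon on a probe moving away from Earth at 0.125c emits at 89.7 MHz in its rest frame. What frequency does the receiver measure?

Relativistic Doppler for frequency: f' = f₀ · √((1 − β)/(1 + β)).
f' = 89.7 × √(0.8750/1.1250) = 89.7 × 0.88192 ≈ 79.1 MHz.

79.1 MHz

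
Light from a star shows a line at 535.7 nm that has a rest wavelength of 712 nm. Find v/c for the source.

0.277

λ'/λ₀ = 0.7524 < 1 (blueshift), so the source is approaching.
λ'/λ₀ = √((1 − β)/(1 + β)) for an approaching source ⇒ β = (1 − r²)/(1 + r²) with r = λ'/λ₀.
β = (1 − 0.5661)/(1 + 0.5661) ≈ 0.277.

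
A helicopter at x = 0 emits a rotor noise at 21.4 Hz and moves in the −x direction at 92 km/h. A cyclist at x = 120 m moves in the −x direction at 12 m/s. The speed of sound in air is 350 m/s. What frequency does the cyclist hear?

20.6 Hz

92 km/h = 25.56 m/s.
The observer lies on the +x side, so the source is heading away from the observer and the observer is heading toward the source.
With source receding and observer approaching, f' = f · (v + v_o)/(v + v_s).
f' = 21.4 × (350 + 12)/(350 + 25.56) = 21.4 × 362/375.56 ≈ 20.6 Hz.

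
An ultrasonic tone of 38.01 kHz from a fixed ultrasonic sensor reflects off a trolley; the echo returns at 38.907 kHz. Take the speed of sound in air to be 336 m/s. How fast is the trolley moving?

Double Doppler shift off a moving reflector: f₂ = f₀ · (v + u)/(v − u) (u > 0 toward emitter).
Rearranging, u = v · (f₂ − f₀)/(f₂ + f₀) = 336 × 0.897/76.917 ≈ 3.9 m/s.
So the trolley is moving at 3.9 m/s toward the emitter.

3.9 m/s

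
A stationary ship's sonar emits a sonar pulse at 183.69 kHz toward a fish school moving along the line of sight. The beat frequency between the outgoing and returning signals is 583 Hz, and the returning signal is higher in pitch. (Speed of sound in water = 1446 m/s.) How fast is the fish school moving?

Double Doppler shift off a moving reflector: f₂ = f₀ · (v + u)/(v − u) (u > 0 toward emitter).
Returning signal is higher, so f₂ = f₀ + Δf = 183690 + 583 = 184273 Hz.
Rearranging, u = v · (f₂ − f₀)/(f₂ + f₀) = 1446 × 583/367963 ≈ 2.29 m/s.
So the fish school is moving at 2.29 m/s toward the emitter.

2.29 m/s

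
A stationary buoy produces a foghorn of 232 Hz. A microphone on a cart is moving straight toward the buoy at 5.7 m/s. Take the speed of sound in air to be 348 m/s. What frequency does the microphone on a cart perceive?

Only the observer moves, toward the source, so f' = f · (v + v_o)/v.
f' = 232 × (348 + 5.7)/348 = 232 × 353.7/348 ≈ 236 Hz.

236 Hz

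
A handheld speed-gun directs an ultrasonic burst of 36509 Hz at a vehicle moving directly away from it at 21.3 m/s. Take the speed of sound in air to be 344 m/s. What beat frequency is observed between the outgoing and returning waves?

4258 Hz

The vehicle first receives the wave as a moving observer: f₁ = f₀ · (v − u)/v = 36509 × (344 − 21.3)/344 ≈ 34248 Hz.
On reflection it acts as a source moving away from the stationary detector: f₂ = f₁ · v/(v + u) = 34248 × 344/365.3 ≈ 32251 Hz.
Beat frequency: |f₂ − f₀| = 2u·f₀/(v + u) = 2 × 21.3 × 36509/365.3 ≈ 4258 Hz.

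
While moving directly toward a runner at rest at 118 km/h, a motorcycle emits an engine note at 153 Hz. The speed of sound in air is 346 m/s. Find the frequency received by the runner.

169 Hz

118 km/h = 32.78 m/s.
With the source moving toward a stationary observer, f' = f · v/(v − v_s).
f' = 153 × 346/(346 − 32.78) = 153 × 346/313.2 ≈ 169 Hz.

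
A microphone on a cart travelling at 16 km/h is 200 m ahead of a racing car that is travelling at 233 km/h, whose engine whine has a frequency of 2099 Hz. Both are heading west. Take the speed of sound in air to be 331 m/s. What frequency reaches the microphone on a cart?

233 km/h = 64.72 m/s; 16 km/h = 4.444 m/s.
The microphone on a cart is ahead, so the racing car is moving toward it while the microphone on a cart is moving away from the racing car.
With source approaching and observer receding, f' = f · (v − v_o)/(v − v_s).
f' = 2099 × (331 − 4.444)/(331 − 64.72) = 2099 × 326.56/266.28 ≈ 2574 Hz.

2574 Hz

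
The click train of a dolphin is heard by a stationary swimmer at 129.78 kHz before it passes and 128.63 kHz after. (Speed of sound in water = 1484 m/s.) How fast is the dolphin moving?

6.6 m/s

f₁/f₂ = (v + v_s)/(v − v_s), so v_s = v · (f₁ − f₂)/(f₁ + f₂).
v_s = 1484 × (129.78 − 128.63)/(129.78 + 128.63) = 1484 × 1.15/258.41 ≈ 6.6 m/s.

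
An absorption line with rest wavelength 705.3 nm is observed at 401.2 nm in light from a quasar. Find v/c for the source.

λ'/λ₀ = 0.5688 < 1 (blueshift), so the source is approaching.
λ'/λ₀ = √((1 − β)/(1 + β)) for an approaching source ⇒ β = (1 − r²)/(1 + r²) with r = λ'/λ₀.
β = (1 − 0.3236)/(1 + 0.3236) ≈ 0.511.

0.511c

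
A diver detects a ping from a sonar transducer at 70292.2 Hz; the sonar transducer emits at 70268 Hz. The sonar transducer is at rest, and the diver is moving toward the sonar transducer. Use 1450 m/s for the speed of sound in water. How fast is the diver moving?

0.50 m/s

f' = f · (v + v_o)/v ⇒ v_o = v · |f'/f − 1|.
v_o = 1450 × |70292.2/70268 − 1| = 1450 × 0.0003444 ≈ 0.50 m/s.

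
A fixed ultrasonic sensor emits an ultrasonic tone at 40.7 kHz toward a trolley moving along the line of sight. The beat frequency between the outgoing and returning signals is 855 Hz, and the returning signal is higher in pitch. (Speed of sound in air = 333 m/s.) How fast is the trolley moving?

Double Doppler shift off a moving reflector: f₂ = f₀ · (v + u)/(v − u) (u > 0 toward emitter).
Returning signal is higher, so f₂ = f₀ + Δf = 40700 + 855 = 41555 Hz.
Rearranging, u = v · (f₂ − f₀)/(f₂ + f₀) = 333 × 855/82255 ≈ 3.5 m/s.
So the trolley is moving at 3.5 m/s toward the emitter.

3.5 m/s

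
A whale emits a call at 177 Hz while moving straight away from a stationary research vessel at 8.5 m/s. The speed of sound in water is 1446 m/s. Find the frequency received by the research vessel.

Only the source moves, away from the listener, so f' = f · v/(v + v_s).
f' = 177 × 1446/(1446 + 8.5) = 177 × 1446/1454 ≈ 176 Hz.

176 Hz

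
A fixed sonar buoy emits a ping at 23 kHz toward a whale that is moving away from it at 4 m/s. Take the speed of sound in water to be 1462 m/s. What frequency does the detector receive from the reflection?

At the whale (a moving observer), f₁ = f₀ · (v − u)/v = 23 × 1458/1462 ≈ 22.9 kHz.
On reflection it acts as a source moving away from the stationary detector: f₂ = f₁ · v/(v + u) = 22.9 × 1462/1466 ≈ 22.9 kHz.
Equivalently f₂ = f₀ · (v − u)/(v + u).

22.9 kHz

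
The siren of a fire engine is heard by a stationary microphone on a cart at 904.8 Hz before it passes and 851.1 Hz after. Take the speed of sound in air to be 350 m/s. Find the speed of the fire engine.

10.7 m/s

f₁/f₂ = (v + v_s)/(v − v_s), so v_s = v · (f₁ − f₂)/(f₁ + f₂).
v_s = 350 × (904.8 − 851.1)/(904.8 + 851.1) = 350 × 53.7/1755.9 ≈ 10.7 m/s.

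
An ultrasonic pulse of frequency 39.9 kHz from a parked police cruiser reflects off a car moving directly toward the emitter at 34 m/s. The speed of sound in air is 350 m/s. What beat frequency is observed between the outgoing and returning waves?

8586 Hz

The car first receives the wave as a moving observer: f₁ = f₀ · (v + u)/v = 39.9 × (350 + 34)/350 ≈ 43.78 kHz.
The reflection then acts as a moving source: f₂ = f₁ · v/(v − u) ≈ 48.49 kHz.
Equivalently f₂ = f₀ · (v + u)/(v − u).
Beat frequency (with f₀ = 39900 Hz): |f₂ − f₀| = 2u·f₀/(v − u) = 2 × 34 × 39900/316 ≈ 8586 Hz.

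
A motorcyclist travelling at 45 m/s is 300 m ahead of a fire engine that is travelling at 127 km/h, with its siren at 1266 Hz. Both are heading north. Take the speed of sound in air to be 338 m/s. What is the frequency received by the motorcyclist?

127 km/h = 35.28 m/s.
The motorcyclist is ahead, so the fire engine is moving toward it while the motorcyclist is moving away from the fire engine.
With source approaching and observer receding, f' = f · (v − v_o)/(v − v_s).
f' = 1266 × (338 − 45)/(338 − 35.28) = 1266 × 293/302.72 ≈ 1225 Hz.

1225 Hz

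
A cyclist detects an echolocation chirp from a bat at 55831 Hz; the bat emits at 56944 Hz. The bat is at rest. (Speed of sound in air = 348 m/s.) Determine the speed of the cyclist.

f' < f, so the cyclist is receding.
f' = f · (v − v_o)/v ⇒ v_o = v · |f'/f − 1|.
v_o = 348 × |55831/56944 − 1| = 348 × 0.01955 ≈ 6.8 m/s.

6.8 m/s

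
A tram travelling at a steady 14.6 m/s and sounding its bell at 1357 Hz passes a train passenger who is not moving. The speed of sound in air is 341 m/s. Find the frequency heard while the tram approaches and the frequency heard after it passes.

1418 Hz approaching; 1301 Hz receding

Approaching: f₁ = f · v/(v − v_s) = 1357 × 341/326.4 ≈ 1418 Hz.
Receding: f₂ = f · v/(v + v_s) = 1357 × 341/355.6 ≈ 1301 Hz.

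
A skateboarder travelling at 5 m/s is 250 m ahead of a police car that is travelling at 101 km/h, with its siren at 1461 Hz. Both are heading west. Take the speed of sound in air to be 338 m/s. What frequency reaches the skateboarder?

1570 Hz

101 km/h = 28.06 m/s.
The skateboarder is ahead, so the police car is moving toward it while the skateboarder is moving away from the police car.
With source approaching and observer receding, f' = f · (v − v_o)/(v − v_s).
f' = 1461 × (338 − 5)/(338 − 28.06) = 1461 × 333/309.94 ≈ 1570 Hz.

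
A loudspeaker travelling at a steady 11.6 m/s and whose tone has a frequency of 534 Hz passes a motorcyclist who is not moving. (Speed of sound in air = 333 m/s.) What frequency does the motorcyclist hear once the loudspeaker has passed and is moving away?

516 Hz

Receding: f₂ = f · v/(v + v_s) = 534 × 333/344.6 ≈ 516 Hz.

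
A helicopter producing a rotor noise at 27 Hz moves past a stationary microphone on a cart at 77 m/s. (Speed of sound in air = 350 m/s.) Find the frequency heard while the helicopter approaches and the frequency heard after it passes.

34.6 Hz approaching; 22.1 Hz receding

Approaching: f₁ = f · v/(v − v_s) = 27 × 350/273 ≈ 34.6 Hz.
Receding: f₂ = f · v/(v + v_s) = 27 × 350/427 ≈ 22.1 Hz.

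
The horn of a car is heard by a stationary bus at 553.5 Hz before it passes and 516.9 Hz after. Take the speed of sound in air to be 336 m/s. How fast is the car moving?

11.5 m/s

f₁/f₂ = (v + v_s)/(v − v_s), so v_s = v · (f₁ − f₂)/(f₁ + f₂).
v_s = 336 × (553.5 − 516.9)/(553.5 + 516.9) = 336 × 36.6/1070.4 ≈ 11.5 m/s.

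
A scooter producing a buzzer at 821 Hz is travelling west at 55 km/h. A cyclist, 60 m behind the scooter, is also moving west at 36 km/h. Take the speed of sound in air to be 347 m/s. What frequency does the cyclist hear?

55 km/h = 15.28 m/s; 36 km/h = 10 m/s.
The cyclist is behind, so the scooter is moving away from it while the cyclist is moving toward the scooter.
With source receding and observer approaching, f' = f · (v + v_o)/(v + v_s).
f' = 821 × (347 + 10)/(347 + 15.28) = 821 × 357/362.28 ≈ 809 Hz.

809 Hz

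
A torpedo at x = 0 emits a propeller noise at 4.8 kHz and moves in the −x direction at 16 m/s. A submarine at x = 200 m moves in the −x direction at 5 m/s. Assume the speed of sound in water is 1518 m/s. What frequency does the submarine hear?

The observer lies on the +x side, so the source is heading away from the observer and the observer is heading toward the source.
Both move, so f' = f · (v + v_o)/(v + v_s).
f' = 4.8 × (1518 + 5)/(1518 + 16) = 4.8 × 1523/1534 ≈ 4.77 kHz.

4.77 kHz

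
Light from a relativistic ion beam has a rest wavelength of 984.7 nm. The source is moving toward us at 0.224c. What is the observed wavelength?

Relativistic Doppler for wavelength: λ' = λ₀ · √((1 − β)/(1 + β)).
λ' = 984.7 × √(0.7760/1.2240) = 984.7 × 0.79623 ≈ 784.1 nm.

784.1 nm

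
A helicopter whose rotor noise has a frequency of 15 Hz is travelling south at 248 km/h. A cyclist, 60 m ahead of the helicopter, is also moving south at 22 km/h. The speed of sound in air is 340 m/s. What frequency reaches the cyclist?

248 km/h = 68.89 m/s; 22 km/h = 6.111 m/s.
The cyclist is ahead, so the helicopter is moving toward it while the cyclist is moving away from the helicopter.
Both move, so f' = f · (v − v_o)/(v − v_s).
f' = 15 × (340 − 6.111)/(340 − 68.89) = 15 × 333.89/271.11 ≈ 18.5 Hz.

18.5 Hz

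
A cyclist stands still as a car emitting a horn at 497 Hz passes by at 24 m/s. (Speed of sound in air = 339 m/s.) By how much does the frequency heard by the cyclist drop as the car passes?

70.7 Hz

Approaching: f₁ = f · v/(v − v_s) = 497 × 339/315 ≈ 534.9 Hz.
Receding: f₂ = f · v/(v + v_s) = 497 × 339/363 ≈ 464.1 Hz.
Drop: f₁ − f₂ = 2f·v·v_s/(v² − v_s²) = 2 × 497 × 339 × 24/(339² − 24²) ≈ 70.7 Hz.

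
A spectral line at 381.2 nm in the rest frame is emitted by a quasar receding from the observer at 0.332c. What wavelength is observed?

538.3 nm

Relativistic Doppler for wavelength: λ' = λ₀ · √((1 + β)/(1 − β)).
λ' = 381.2 × √(1.3320/0.6680) = 381.2 × 1.41209 ≈ 538.3 nm.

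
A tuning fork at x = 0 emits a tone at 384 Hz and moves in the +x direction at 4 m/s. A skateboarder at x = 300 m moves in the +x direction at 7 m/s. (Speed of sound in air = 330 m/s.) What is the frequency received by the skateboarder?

380 Hz

The observer lies on the +x side, so the source is heading toward the observer and the observer is heading away from the source.
With source approaching and observer receding, f' = f · (v − v_o)/(v − v_s).
f' = 384 × (330 − 7)/(330 − 4) = 384 × 323/326 ≈ 380 Hz.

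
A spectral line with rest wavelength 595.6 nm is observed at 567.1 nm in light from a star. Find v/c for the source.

0.049c

λ'/λ₀ = 0.9521 < 1 (blueshift), so the source is approaching.
λ'/λ₀ = √((1 − β)/(1 + β)) for an approaching source ⇒ β = (1 − r²)/(1 + r²) with r = λ'/λ₀.
β = (1 − 0.9066)/(1 + 0.9066) ≈ 0.049.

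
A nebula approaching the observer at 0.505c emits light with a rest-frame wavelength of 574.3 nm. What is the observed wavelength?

Relativistic Doppler for wavelength: λ' = λ₀ · √((1 − β)/(1 + β)).
λ' = 574.3 × √(0.4950/1.5050) = 574.3 × 0.57350 ≈ 329.4 nm.

329.4 nm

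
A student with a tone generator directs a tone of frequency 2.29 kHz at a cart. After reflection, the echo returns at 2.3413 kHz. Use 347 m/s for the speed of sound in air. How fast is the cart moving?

3.8 m/s

Double Doppler shift off a moving reflector: f₂ = f₀ · (v + u)/(v − u) (u > 0 toward emitter).
Rearranging, u = v · (f₂ − f₀)/(f₂ + f₀) = 347 × 0.0513/4.6313 ≈ 3.8 m/s.
So the cart is moving at 3.8 m/s toward the emitter.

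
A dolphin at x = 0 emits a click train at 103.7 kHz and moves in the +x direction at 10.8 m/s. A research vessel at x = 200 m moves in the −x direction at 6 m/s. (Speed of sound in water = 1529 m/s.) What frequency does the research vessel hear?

The observer lies on the +x side, so the source is heading toward the observer and the observer is heading toward the source.
With source approaching and observer approaching, f' = f · (v + v_o)/(v − v_s).
f' = 103.7 × (1529 + 6)/(1529 − 10.8) = 103.7 × 1535/1518.2 ≈ 104.8 kHz.

104.8 kHz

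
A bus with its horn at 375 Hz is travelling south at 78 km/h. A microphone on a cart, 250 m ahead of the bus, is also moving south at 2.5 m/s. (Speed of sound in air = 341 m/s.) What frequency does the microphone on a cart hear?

78 km/h = 21.67 m/s.
The microphone on a cart is ahead, so the bus is moving toward it while the microphone on a cart is moving away from the bus.
Both move, so f' = f · (v − v_o)/(v − v_s).
f' = 375 × (341 − 2.5)/(341 − 21.67) = 375 × 338.5/319.33 ≈ 398 Hz.

398 Hz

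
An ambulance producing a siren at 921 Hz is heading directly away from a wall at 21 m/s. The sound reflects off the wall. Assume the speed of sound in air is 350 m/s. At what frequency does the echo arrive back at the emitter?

817 Hz

The wall receives the sound from a moving source: f₁ = f₀ · v/(v + v_e) = 921 × 350/371 ≈ 869 Hz.
On the return leg the ambulance is a moving observer: f₂ = f₁ · (v − v_e)/v = 869 × 329/350 ≈ 817 Hz.
Equivalently f₂ = f₀ · (v − v_e)/(v + v_e).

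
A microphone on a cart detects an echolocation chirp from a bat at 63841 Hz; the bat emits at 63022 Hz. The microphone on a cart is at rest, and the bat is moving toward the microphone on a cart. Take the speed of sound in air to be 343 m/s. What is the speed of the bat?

4.4 m/s

f' = f · v/(v − v_s) ⇒ v_s = v · |1 − f/f'|.
v_s = 343 × |1 − 63022/63841| = 343 × 0.01283 ≈ 4.4 m/s.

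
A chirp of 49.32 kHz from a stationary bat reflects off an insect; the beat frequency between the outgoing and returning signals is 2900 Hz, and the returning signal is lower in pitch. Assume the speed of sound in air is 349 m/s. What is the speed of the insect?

10.6 m/s

Double Doppler shift off a moving reflector: f₂ = f₀ · (v + u)/(v − u) (u > 0 toward emitter).
Returning signal is lower, so f₂ = f₀ − Δf = 49320 − 2900 = 46420 Hz.
Rearranging, u = v · (f₂ − f₀)/(f₂ + f₀) = 349 × -2900/95740 ≈ -10.6 m/s.
So the insect is moving at 10.6 m/s away from the emitter.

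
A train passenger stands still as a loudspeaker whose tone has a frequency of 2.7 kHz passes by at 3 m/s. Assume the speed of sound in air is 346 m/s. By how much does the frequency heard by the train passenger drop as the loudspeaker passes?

0.0468 kHz

Approaching: f₁ = f · v/(v − v_s) = 2.7 × 346/343 ≈ 2.7236 kHz.
Receding: f₂ = f · v/(v + v_s) = 2.7 × 346/349 ≈ 2.6768 kHz.
Drop: f₁ − f₂ = 2f·v·v_s/(v² − v_s²) = 2 × 2.7 × 346 × 3/(346² − 3²) ≈ 0.0468 kHz.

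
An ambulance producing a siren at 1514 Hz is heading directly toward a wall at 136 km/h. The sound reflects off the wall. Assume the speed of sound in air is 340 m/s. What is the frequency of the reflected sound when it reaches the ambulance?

136 km/h = 37.78 m/s.
The wall receives the sound from a moving source: f₁ = f₀ · v/(v − v_e) = 1514 × 340/302.22 ≈ 1703 Hz.
On the return leg the ambulance is a moving observer: f₂ = f₁ · (v + v_e)/v = 1703 × 377.78/340 ≈ 1892 Hz.
Equivalently f₂ = f₀ · (v + v_e)/(v − v_e).

1892 Hz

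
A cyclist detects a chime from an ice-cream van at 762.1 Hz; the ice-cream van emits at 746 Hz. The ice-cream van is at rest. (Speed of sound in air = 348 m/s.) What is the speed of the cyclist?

f' > f, so the cyclist is approaching.
f' = f · (v + v_o)/v ⇒ v_o = v · |f'/f − 1|.
v_o = 348 × |762.1/746 − 1| = 348 × 0.02158 ≈ 7.5 m/s.

7.5 m/s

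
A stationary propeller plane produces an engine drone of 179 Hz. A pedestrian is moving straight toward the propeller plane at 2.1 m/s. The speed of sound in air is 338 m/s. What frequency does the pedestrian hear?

180 Hz

Only the observer moves, toward the source, so f' = f · (v + v_o)/v.
f' = 179 × (338 + 2.1)/338 = 179 × 340.1/338 ≈ 180 Hz.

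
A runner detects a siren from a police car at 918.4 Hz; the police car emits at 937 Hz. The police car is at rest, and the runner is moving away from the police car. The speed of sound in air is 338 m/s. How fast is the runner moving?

f' = f · (v − v_o)/v ⇒ v_o = v · |f'/f − 1|.
v_o = 338 × |918.4/937 − 1| = 338 × 0.01985 ≈ 6.7 m/s.

6.7 m/s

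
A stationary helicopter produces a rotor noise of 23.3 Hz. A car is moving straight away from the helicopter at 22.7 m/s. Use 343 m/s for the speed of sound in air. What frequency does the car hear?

21.8 Hz

Only the observer moves, away from the source, so f' = f · (v − v_o)/v.
f' = 23.3 × (343 − 22.7)/343 = 23.3 × 320.3/343 ≈ 21.8 Hz.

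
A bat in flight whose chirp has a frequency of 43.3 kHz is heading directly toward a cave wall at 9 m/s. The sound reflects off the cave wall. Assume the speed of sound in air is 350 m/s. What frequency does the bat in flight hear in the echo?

The cave wall receives the sound from a moving source: f₁ = f₀ · v/(v − v_e) = 43.3 × 350/341 ≈ 44.4 kHz.
On the return leg the bat in flight is a moving observer: f₂ = f₁ · (v + v_e)/v = 44.4 × 359/350 ≈ 45.6 kHz.

45.6 kHz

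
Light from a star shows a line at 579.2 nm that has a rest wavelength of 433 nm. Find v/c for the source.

λ'/λ₀ = 1.3376 > 1 (redshift), so the source is receding.
λ'/λ₀ = √((1 + β)/(1 − β)) for a receding source ⇒ β = (r² − 1)/(r² + 1) with r = λ'/λ₀.
β = (1.7893 − 1)/(1.7893 + 1) ≈ 0.283.

0.283c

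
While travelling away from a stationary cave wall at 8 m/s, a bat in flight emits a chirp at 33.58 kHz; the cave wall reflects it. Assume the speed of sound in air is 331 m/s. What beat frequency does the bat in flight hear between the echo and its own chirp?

The cave wall receives the sound from a moving source: f₁ = f₀ · v/(v + v_e) = 33.58 × 331/339 ≈ 32.788 kHz.
On the return leg the bat in flight is a moving observer: f₂ = f₁ · (v − v_e)/v = 32.788 × 323/331 ≈ 31.995 kHz.
Equivalently f₂ = f₀ · (v − v_e)/(v + v_e).
Beat against the emitted tone (with f₀ = 33580 Hz): |f₂ − f₀| = 2v_e·f₀/(v + v_e) = 2 × 8 × 33580/339 ≈ 1585 Hz.

1585 Hz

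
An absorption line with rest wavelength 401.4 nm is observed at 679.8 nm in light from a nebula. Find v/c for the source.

0.483

λ'/λ₀ = 1.6936 > 1 (redshift), so the source is receding.
λ'/λ₀ = √((1 + β)/(1 − β)) for a receding source ⇒ β = (r² − 1)/(r² + 1) with r = λ'/λ₀.
β = (2.8682 − 1)/(2.8682 + 1) ≈ 0.483.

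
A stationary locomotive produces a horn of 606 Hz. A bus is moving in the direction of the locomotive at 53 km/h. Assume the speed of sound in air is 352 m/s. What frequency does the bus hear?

631 Hz

53 km/h = 14.72 m/s.
Only the observer moves, toward the source, so f' = f · (v + v_o)/v.
f' = 606 × (352 + 14.72)/352 = 606 × 366.72/352 ≈ 631 Hz.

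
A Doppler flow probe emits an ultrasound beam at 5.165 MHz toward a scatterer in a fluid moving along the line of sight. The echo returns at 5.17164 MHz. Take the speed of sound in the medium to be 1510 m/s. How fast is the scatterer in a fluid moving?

0.97 m/s

Double Doppler shift off a moving reflector: f₂ = f₀ · (v + u)/(v − u) (u > 0 toward emitter).
Rearranging, u = v · (f₂ − f₀)/(f₂ + f₀) = 1510 × 0.00664/10.33664 ≈ 0.97 m/s.
So the scatterer in a fluid is moving at 0.97 m/s toward the emitter.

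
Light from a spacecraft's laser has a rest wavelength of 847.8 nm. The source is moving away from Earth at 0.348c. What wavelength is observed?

1219.0 nm

Relativistic Doppler for wavelength: λ' = λ₀ · √((1 + β)/(1 − β)).
λ' = 847.8 × √(1.3480/0.6520) = 847.8 × 1.43788 ≈ 1219.0 nm.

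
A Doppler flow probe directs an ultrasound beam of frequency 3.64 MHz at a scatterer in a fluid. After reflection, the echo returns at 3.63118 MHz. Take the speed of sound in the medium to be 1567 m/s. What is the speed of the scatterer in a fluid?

1.90 m/s

Double Doppler shift off a moving reflector: f₂ = f₀ · (v + u)/(v − u) (u > 0 toward emitter).
Rearranging, u = v · (f₂ − f₀)/(f₂ + f₀) = 1567 × -0.00882/7.27118 ≈ -1.90 m/s.
So the scatterer in a fluid is moving at 1.90 m/s away from the emitter.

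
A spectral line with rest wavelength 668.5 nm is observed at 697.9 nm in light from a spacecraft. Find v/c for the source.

λ'/λ₀ = 1.0440 > 1 (redshift), so the source is receding.
λ'/λ₀ = √((1 + β)/(1 − β)) for a receding source ⇒ β = (r² − 1)/(r² + 1) with r = λ'/λ₀.
β = (1.0899 − 1)/(1.0899 + 1) ≈ 0.043.

0.043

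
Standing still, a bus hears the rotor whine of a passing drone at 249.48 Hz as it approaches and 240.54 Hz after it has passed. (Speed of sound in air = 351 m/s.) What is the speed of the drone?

f₁/f₂ = (v + v_s)/(v − v_s), so v_s = v · (f₁ − f₂)/(f₁ + f₂).
v_s = 351 × (249.48 − 240.54)/(249.48 + 240.54) = 351 × 8.94/490.02 ≈ 6.4 m/s.

6.4 m/s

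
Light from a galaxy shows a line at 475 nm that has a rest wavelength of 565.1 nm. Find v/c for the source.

λ'/λ₀ = 0.8406 < 1 (blueshift), so the source is approaching.
λ'/λ₀ = √((1 − β)/(1 + β)) for an approaching source ⇒ β = (1 − r²)/(1 + r²) with r = λ'/λ₀.
β = (1 − 0.7065)/(1 + 0.7065) ≈ 0.172.

0.172c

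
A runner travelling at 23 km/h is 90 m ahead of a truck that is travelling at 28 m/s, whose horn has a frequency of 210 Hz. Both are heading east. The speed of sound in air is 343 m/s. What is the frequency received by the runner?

224 Hz

23 km/h = 6.389 m/s.
The runner is ahead, so the truck is moving toward it while the runner is moving away from the truck.
General Doppler shift: f' = f · (v − v_o)/(v − v_s).
f' = 210 × (343 − 6.389)/(343 − 28) = 210 × 336.61/315 ≈ 224 Hz.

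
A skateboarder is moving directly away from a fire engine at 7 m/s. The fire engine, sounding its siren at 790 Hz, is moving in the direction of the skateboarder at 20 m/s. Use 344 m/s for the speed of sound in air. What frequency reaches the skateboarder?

With source approaching and observer receding, f' = f · (v − v_o)/(v − v_s).
f' = 790 × (344 − 7)/(344 − 20) = 790 × 337/324 ≈ 822 Hz.

822 Hz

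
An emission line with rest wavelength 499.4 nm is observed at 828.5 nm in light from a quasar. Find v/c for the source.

λ'/λ₀ = 1.6590 > 1 (redshift), so the source is receding.
λ'/λ₀ = √((1 + β)/(1 − β)) for a receding source ⇒ β = (r² − 1)/(r² + 1) with r = λ'/λ₀.
β = (2.7523 − 1)/(2.7523 + 1) ≈ 0.467.

0.467c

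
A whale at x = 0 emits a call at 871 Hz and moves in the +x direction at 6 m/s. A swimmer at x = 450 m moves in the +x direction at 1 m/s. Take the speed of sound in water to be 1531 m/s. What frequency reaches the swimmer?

The observer lies on the +x side, so the source is heading toward the observer and the observer is heading away from the source.
With source approaching and observer receding, f' = f · (v − v_o)/(v − v_s).
f' = 871 × (1531 − 1)/(1531 − 6) = 871 × 1530/1525 ≈ 874 Hz.

874 Hz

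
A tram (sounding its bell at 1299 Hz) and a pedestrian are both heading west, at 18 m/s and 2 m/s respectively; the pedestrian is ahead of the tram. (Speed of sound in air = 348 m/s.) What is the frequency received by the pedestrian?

The pedestrian is ahead, so the tram is moving toward it while the pedestrian is moving away from the tram.
With source approaching and observer receding, f' = f · (v − v_o)/(v − v_s).
f' = 1299 × (348 − 2)/(348 − 18) = 1299 × 346/330 ≈ 1362 Hz.

1362 Hz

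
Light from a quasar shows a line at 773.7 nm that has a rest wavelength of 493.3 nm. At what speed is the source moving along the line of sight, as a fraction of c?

0.422

λ'/λ₀ = 1.5684 > 1 (redshift), so the source is receding.
λ'/λ₀ = √((1 + β)/(1 − β)) for a receding source ⇒ β = (r² − 1)/(r² + 1) with r = λ'/λ₀.
β = (2.4599 − 1)/(2.4599 + 1) ≈ 0.422.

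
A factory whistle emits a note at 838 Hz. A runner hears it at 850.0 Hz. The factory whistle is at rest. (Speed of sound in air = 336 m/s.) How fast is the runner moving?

4.8 m/s

f' > f, so the runner is approaching.
f' = f · (v + v_o)/v ⇒ v_o = v · |f'/f − 1|.
v_o = 336 × |850.0/838 − 1| = 336 × 0.01432 ≈ 4.8 m/s.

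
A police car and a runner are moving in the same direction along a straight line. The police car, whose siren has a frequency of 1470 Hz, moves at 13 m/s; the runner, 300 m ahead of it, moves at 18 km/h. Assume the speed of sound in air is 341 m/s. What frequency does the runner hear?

18 km/h = 5 m/s.
The runner is ahead, so the police car is moving toward it while the runner is moving away from the police car.
With source approaching and observer receding, f' = f · (v − v_o)/(v − v_s).
f' = 1470 × (341 − 5)/(341 − 13) = 1470 × 336/328 ≈ 1506 Hz.

1506 Hz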